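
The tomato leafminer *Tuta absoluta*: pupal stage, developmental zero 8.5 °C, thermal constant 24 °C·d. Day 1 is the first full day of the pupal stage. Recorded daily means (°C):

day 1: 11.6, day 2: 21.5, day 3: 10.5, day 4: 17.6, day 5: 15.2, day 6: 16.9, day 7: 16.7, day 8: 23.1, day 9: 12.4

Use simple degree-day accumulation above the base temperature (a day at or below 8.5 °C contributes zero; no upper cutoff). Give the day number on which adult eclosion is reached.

day 4

Daily DD above 8.5 °C: 3.1, 13.0, 2.0, 9.1, 6.7, 8.4, 8.2, 14.6, 3.9.
Cumulative: 3.1, 16.1, 18.1, 27.2, 33.9, 42.3, 50.5, 65.1, 69.0.
The total first reaches 24 DD on day 4.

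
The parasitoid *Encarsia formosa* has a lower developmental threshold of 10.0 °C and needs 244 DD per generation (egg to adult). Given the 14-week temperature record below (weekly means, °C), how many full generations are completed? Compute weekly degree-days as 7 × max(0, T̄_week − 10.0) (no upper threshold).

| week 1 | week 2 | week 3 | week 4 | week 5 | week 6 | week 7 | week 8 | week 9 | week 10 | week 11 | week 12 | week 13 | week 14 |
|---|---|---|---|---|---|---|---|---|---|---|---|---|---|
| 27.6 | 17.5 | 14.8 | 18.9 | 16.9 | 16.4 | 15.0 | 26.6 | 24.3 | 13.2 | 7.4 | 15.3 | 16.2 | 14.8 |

Weekly DD (7 × max(0, T̄ − 10.0)): 123.2, 52.5, 33.6, 62.3, 48.3, 44.8, 35.0, 116.2, 100.1, 22.4, 0.0, 37.1, 43.4, 33.6.
Season total = 752.5 DD.
Complete generations = ⌊752.5 / 244⌋ = 3.

3 generations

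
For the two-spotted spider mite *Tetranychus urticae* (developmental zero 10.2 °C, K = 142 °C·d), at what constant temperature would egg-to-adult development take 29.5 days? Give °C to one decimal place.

15.0 °C

Required daily accumulation = 142 / 29.5 = 4.814 DD/day.
T = T_base + 4.814 = 10.2 + 4.814 = 15.014 ≈ 15.0 °C.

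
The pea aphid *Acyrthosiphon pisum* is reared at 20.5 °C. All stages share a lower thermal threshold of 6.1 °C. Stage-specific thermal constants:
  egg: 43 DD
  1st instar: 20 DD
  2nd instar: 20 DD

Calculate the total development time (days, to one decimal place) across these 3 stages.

5.8 days

Daily accumulation at 20.5 °C = 20.5 − 6.1 = 14.4 DD/day.
Total K = 43 + 20 + 20 = 83 DD.
Total duration = 83 / 14.4 = 5.764 ≈ 5.8 days.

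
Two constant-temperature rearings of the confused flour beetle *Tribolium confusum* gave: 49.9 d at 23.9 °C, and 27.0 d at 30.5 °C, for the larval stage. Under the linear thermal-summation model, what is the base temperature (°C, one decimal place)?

16.1 °C

Under the model K = D·(T − T_b), so D₁·(T₁ − T_b) = D₂·(T₂ − T_b).
49.9·(23.9 − T_b) = 27.0·(30.5 − T_b)
T_b = (49.9·23.9 − 27.0·30.5) / (49.9 − 27.0) = 369.11 / 22.9 = 16.118 °C ≈ 16.1 °C.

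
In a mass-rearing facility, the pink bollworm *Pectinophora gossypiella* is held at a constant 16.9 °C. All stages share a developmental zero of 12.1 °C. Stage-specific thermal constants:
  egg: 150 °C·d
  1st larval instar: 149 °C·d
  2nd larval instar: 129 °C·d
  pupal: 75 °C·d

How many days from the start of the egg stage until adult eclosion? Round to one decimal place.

Daily accumulation at 16.9 °C = 16.9 − 12.1 = 4.8 DD/day.
Total K = 150 + 149 + 129 + 75 = 503 DD.
Total duration = 503 / 4.8 = 104.792 ≈ 104.8 days.

104.8 days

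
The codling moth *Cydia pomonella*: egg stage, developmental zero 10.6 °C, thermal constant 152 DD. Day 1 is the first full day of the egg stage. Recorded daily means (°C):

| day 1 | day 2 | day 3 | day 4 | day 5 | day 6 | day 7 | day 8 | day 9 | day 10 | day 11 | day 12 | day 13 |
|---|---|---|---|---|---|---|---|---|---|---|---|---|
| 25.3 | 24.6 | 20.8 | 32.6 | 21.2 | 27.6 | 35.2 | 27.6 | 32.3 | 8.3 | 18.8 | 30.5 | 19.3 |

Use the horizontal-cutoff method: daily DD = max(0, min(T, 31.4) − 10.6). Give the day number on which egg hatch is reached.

Daily DD above 10.6 °C (capped at 20.8): 14.7, 14.0, 10.2, 20.8, 10.6, 17.0, 20.8, 17.0, 20.8, 0.0, 8.2, 19.9, 8.7.
Cumulative: 14.7, 28.7, 38.9, 59.7, 70.3, 87.3, 108.1, 125.1, 145.9, 145.9, 154.1, 174.0, 182.7.
The total first reaches 152 DD on day 11.

day 11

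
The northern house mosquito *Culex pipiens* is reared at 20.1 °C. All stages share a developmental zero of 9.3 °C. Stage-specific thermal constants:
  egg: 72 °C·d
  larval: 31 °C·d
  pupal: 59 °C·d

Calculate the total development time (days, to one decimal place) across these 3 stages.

15.0 days

Daily accumulation at 20.1 °C = 20.1 − 9.3 = 10.8 DD/day.
Total K = 72 + 31 + 59 = 162 DD.
Total duration = 162 / 10.8 = 15.000 ≈ 15.0 days.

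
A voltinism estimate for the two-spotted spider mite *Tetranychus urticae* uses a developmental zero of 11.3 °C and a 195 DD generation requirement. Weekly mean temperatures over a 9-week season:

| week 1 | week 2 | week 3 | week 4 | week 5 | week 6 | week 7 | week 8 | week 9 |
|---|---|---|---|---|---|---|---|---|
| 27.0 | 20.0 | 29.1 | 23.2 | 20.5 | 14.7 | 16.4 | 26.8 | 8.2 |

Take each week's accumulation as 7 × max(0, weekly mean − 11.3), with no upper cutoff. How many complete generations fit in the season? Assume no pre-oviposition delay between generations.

3 generations

Weekly DD (7 × max(0, T̄ − 11.3)): 109.9, 60.9, 124.6, 83.3, 64.4, 23.8, 35.7, 108.5, 0.0.
Season total = 611.1 DD.
Complete generations = ⌊611.1 / 195⌋ = 3.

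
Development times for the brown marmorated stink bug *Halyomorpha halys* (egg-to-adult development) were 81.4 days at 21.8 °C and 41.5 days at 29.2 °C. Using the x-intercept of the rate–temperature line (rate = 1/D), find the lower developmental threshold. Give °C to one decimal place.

14.1 °C

Under the model K = D·(T − T_b), so D₁·(T₁ − T_b) = D₂·(T₂ − T_b).
81.4·(21.8 − T_b) = 41.5·(29.2 − T_b)
T_b = (81.4·21.8 − 41.5·29.2) / (81.4 − 41.5) = 562.72 / 39.9 = 14.103 °C ≈ 14.1 °C.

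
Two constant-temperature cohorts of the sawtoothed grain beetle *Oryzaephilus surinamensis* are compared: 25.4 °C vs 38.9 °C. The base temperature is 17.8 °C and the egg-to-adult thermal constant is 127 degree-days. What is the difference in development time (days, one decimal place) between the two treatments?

10.7 days

At 25.4 °C: 127 / (25.4 − 17.8) = 127 / 7.6 = 16.711 d.
At 38.9 °C: 127 / (38.9 − 17.8) = 127 / 21.1 = 6.019 d.
Difference = |16.711 − 6.019| = 10.692 ≈ 10.7 days.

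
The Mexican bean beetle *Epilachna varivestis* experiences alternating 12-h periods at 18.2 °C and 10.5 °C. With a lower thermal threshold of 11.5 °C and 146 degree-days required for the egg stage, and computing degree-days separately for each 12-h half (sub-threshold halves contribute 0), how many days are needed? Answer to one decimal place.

43.6 days

Day half: max(0, 18.2 − 11.5) × 0.5 = 6.7 × 0.5 = 3.35 DD.
Night half: max(0, 10.5 − 11.5) × 0.5 = 0.0 × 0.5 = 0.00 DD.
Per 24 h: 3.35 DD/day.
Duration = 146 / 3.35 = 43.582 ≈ 43.6 days.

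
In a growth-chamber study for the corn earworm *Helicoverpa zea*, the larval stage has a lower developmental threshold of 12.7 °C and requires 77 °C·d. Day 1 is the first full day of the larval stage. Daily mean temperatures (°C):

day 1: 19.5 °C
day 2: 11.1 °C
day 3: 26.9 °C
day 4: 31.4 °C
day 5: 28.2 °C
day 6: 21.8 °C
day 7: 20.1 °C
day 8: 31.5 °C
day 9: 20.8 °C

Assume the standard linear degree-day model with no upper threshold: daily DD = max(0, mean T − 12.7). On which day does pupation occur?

Daily DD above 12.7 °C: 6.8, 0.0, 14.2, 18.7, 15.5, 9.1, 7.4, 18.8, 8.1.
Cumulative: 6.8, 6.8, 21.0, 39.7, 55.2, 64.3, 71.7, 90.5, 98.6.
The total first reaches 77 DD on day 8.

day 8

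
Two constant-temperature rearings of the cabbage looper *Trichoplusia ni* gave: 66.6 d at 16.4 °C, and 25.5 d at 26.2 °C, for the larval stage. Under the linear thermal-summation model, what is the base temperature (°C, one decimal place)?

10.3 °C

Under the model K = D·(T − T_b), so D₁·(T₁ − T_b) = D₂·(T₂ − T_b).
66.6·(16.4 − T_b) = 25.5·(26.2 − T_b)
T_b = (66.6·16.4 − 25.5·26.2) / (66.6 − 25.5) = 424.14 / 41.1 = 10.320 °C ≈ 10.3 °C.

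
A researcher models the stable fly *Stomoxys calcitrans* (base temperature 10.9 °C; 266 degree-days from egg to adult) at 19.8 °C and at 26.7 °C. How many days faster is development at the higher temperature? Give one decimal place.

At 19.8 °C: 266 / (19.8 − 10.9) = 266 / 8.9 = 29.888 d.
At 26.7 °C: 266 / (26.7 − 10.9) = 266 / 15.8 = 16.835 d.
Difference = |29.888 − 16.835| = 13.052 ≈ 13.1 days.

13.1 days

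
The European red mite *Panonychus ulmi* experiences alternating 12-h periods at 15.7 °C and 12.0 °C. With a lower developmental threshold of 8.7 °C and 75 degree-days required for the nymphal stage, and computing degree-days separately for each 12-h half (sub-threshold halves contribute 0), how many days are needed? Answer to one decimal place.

14.6 days

Day half: max(0, 15.7 − 8.7) × 0.5 = 7.0 × 0.5 = 3.50 DD.
Night half: max(0, 12.0 − 8.7) × 0.5 = 3.3 × 0.5 = 1.65 DD.
Per 24 h: 5.15 DD/day.
Duration = 75 / 5.15 = 14.563 ≈ 14.6 days.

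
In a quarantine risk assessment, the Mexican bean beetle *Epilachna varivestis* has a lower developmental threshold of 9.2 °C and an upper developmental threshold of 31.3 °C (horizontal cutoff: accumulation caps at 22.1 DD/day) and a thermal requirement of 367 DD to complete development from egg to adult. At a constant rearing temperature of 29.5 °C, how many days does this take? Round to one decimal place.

18.1 days

Daily accumulation = 29.5 − 9.2 = 20.3 DD/day.
Duration = 367 / 20.3 = 18.079 ≈ 18.1 days.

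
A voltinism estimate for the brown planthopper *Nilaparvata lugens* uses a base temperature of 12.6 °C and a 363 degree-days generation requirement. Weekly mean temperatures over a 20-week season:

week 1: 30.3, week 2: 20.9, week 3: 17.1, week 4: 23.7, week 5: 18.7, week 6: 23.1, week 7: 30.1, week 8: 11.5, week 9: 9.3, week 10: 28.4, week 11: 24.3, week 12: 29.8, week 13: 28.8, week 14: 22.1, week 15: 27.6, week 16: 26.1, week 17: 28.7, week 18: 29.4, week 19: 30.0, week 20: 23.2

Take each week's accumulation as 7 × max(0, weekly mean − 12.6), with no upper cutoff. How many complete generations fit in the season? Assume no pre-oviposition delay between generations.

Weekly DD (7 × max(0, T̄ − 12.6)): 123.9, 58.1, 31.5, 77.7, 42.7, 73.5, 122.5, 0.0, 0.0, 110.6, 81.9, 120.4, 113.4, 66.5, 105.0, 94.5, 112.7, 117.6, 121.8, 74.2.
Season total = 1648.5 DD.
Complete generations = ⌊1648.5 / 363⌋ = 4.

4 generations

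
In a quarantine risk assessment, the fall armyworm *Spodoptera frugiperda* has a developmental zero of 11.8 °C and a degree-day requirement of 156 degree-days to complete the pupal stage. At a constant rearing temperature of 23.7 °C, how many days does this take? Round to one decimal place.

Daily accumulation = 23.7 − 11.8 = 11.9 DD/day.
Duration = 156 / 11.9 = 13.109 ≈ 13.1 days.

13.1 days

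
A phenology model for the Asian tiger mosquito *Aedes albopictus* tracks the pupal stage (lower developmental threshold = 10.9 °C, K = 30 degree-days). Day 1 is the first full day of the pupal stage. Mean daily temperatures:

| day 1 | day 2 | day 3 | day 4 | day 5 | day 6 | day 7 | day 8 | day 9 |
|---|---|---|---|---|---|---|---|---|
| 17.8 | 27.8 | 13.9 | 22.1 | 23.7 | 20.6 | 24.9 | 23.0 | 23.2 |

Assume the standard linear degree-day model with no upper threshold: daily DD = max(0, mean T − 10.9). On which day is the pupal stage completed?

Daily DD above 10.9 °C: 6.9, 16.9, 3.0, 11.2, 12.8, 9.7, 14.0, 12.1, 12.3.
Cumulative: 6.9, 23.8, 26.8, 38.0, 50.8, 60.5, 74.5, 86.6, 98.9.
The total first reaches 30 DD on day 4.

day 4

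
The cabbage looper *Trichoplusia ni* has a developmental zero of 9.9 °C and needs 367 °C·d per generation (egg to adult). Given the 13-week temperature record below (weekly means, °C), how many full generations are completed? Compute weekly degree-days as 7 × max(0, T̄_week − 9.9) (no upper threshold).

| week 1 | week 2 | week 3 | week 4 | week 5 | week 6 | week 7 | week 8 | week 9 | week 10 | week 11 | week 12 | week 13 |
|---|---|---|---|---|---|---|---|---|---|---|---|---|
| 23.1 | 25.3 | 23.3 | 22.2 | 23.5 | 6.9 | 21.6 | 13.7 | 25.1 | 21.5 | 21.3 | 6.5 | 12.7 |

Weekly DD (7 × max(0, T̄ − 9.9)): 92.4, 107.8, 93.8, 86.1, 95.2, 0.0, 81.9, 26.6, 106.4, 81.2, 79.8, 0.0, 19.6.
Season total = 870.8 DD.
Complete generations = ⌊870.8 / 367⌋ = 2.

2 generations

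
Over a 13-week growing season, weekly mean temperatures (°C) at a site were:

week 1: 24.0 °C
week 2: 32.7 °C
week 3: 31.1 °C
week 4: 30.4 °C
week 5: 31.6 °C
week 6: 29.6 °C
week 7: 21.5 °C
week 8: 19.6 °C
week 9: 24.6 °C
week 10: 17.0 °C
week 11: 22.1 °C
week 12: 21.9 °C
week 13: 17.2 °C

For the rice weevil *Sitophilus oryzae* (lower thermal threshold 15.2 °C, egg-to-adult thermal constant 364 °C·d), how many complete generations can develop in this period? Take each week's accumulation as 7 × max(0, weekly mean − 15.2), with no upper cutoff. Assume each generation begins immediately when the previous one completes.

2 generations

Weekly DD (7 × max(0, T̄ − 15.2)): 61.6, 122.5, 111.3, 106.4, 114.8, 100.8, 44.1, 30.8, 65.8, 12.6, 48.3, 46.9, 14.0.
Season total = 879.9 DD.
Complete generations = ⌊879.9 / 364⌋ = 2.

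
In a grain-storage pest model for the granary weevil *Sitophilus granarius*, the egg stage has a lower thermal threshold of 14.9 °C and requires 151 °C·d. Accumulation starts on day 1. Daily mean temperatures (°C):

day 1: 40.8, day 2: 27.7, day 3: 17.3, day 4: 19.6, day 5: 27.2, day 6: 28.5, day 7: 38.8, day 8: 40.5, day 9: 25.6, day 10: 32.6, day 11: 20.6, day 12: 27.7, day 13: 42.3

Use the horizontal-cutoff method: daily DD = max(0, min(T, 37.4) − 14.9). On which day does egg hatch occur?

Daily DD above 14.9 °C (capped at 22.5): 22.5, 12.8, 2.4, 4.7, 12.3, 13.6, 22.5, 22.5, 10.7, 17.7, 5.7, 12.8, 22.5.
Cumulative: 22.5, 35.3, 37.7, 42.4, 54.7, 68.3, 90.8, 113.3, 124.0, 141.7, 147.4, 160.2, 182.7.
The total first reaches 151 DD on day 12.

day 12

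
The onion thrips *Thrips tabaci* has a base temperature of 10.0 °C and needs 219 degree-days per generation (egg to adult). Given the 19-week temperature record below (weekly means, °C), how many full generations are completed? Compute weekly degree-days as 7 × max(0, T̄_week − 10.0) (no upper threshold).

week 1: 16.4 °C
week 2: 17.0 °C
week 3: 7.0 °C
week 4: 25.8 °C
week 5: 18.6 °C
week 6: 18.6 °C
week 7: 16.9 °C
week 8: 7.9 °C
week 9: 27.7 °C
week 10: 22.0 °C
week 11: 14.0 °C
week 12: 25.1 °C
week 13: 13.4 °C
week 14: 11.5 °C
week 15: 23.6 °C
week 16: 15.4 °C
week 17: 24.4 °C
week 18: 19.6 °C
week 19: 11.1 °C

4 generations

Weekly DD (7 × max(0, T̄ − 10.0)): 44.8, 49.0, 0.0, 110.6, 60.2, 60.2, 48.3, 0.0, 123.9, 84.0, 28.0, 105.7, 23.8, 10.5, 95.2, 37.8, 100.8, 67.2, 7.7.
Season total = 1057.7 DD.
Complete generations = ⌊1057.7 / 219⌋ = 4.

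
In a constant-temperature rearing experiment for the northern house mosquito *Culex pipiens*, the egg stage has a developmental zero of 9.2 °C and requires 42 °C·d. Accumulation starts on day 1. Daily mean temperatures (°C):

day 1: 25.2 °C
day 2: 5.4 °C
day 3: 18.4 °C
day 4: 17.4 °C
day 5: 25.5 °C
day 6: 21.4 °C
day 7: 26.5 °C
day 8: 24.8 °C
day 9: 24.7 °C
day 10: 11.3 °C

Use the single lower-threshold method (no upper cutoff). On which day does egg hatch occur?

day 5

Daily DD above 9.2 °C: 16.0, 0.0, 9.2, 8.2, 16.3, 12.2, 17.3, 15.6, 15.5, 2.1.
Cumulative: 16.0, 16.0, 25.2, 33.4, 49.7, 61.9, 79.2, 94.8, 110.3, 112.4.
The total first reaches 42 DD on day 5.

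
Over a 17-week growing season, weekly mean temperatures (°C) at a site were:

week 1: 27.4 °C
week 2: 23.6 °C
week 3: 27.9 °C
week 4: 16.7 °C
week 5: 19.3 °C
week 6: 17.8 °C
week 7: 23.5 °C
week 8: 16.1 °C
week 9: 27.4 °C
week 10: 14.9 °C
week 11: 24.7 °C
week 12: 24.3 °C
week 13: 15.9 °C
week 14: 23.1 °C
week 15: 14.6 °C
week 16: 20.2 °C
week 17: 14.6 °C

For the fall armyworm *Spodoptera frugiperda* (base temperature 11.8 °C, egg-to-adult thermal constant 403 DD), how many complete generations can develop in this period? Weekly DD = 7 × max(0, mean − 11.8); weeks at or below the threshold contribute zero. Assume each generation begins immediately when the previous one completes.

2 generations

Weekly DD (7 × max(0, T̄ − 11.8)): 109.2, 82.6, 112.7, 34.3, 52.5, 42.0, 81.9, 30.1, 109.2, 21.7, 90.3, 87.5, 28.7, 79.1, 19.6, 58.8, 19.6.
Season total = 1059.8 DD.
Complete generations = ⌊1059.8 / 403⌋ = 2.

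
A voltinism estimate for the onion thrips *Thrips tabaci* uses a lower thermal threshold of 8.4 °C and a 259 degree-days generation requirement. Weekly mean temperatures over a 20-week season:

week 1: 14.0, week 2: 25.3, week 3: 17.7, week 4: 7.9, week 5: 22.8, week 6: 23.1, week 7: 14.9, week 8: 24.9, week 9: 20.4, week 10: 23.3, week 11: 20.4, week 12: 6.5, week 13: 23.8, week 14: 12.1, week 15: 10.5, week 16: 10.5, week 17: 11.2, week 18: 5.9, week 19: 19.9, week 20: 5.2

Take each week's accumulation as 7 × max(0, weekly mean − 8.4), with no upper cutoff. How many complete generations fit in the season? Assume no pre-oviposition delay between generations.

Weekly DD (7 × max(0, T̄ − 8.4)): 39.2, 118.3, 65.1, 0.0, 100.8, 102.9, 45.5, 115.5, 84.0, 104.3, 84.0, 0.0, 107.8, 25.9, 14.7, 14.7, 19.6, 0.0, 80.5, 0.0.
Season total = 1122.8 DD.
Complete generations = ⌊1122.8 / 259⌋ = 4.

4 generations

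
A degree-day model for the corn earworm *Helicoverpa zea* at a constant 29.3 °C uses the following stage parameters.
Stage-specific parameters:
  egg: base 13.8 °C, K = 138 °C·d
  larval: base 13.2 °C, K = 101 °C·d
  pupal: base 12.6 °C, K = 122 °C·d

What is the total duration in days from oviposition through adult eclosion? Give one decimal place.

egg: 138 / (29.3 − 13.8) = 138 / 15.5 = 8.903 d.
larval: 101 / (29.3 − 13.2) = 101 / 16.1 = 6.273 d.
pupal: 122 / (29.3 − 12.6) = 122 / 16.7 = 7.305 d.
Sum = 22.482 ≈ 22.5 days.

22.5 days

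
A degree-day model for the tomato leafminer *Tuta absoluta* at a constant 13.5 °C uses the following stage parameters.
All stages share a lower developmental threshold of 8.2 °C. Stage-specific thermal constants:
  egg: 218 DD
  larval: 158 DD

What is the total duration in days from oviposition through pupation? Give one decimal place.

70.9 days

Daily accumulation at 13.5 °C = 13.5 − 8.2 = 5.3 DD/day.
Total K = 218 + 158 = 376 DD.
Total duration = 376 / 5.3 = 70.943 ≈ 70.9 days.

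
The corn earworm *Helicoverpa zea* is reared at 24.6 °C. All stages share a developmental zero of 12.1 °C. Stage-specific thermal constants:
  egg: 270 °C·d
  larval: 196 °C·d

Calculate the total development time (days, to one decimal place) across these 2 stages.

Daily accumulation at 24.6 °C = 24.6 − 12.1 = 12.5 DD/day.
Total K = 270 + 196 = 466 DD.
Total duration = 466 / 12.5 = 37.280 ≈ 37.3 days.

37.3 days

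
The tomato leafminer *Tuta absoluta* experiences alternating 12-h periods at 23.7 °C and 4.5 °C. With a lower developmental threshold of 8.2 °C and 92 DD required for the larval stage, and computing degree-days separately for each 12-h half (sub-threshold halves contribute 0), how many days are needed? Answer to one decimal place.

11.9 days

Day half: max(0, 23.7 − 8.2) × 0.5 = 15.5 × 0.5 = 7.75 DD.
Night half: max(0, 4.5 − 8.2) × 0.5 = 0.0 × 0.5 = 0.00 DD.
Per 24 h: 7.75 DD/day.
Duration = 92 / 7.75 = 11.871 ≈ 11.9 days.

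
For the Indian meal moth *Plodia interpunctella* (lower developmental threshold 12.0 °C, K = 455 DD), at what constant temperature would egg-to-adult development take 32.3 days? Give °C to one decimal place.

26.1 °C

Required daily accumulation = 455 / 32.3 = 14.087 DD/day.
T = T_base + 14.087 = 12.0 + 14.087 = 26.087 ≈ 26.1 °C.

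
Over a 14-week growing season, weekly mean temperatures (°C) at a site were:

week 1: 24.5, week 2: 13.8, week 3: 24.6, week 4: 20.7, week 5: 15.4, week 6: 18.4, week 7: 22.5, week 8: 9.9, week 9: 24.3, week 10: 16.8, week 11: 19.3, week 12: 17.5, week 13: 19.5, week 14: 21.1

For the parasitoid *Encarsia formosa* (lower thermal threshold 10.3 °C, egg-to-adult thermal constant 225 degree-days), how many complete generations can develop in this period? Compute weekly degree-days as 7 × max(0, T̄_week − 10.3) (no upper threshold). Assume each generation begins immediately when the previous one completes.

3 generations

Weekly DD (7 × max(0, T̄ − 10.3)): 99.4, 24.5, 100.1, 72.8, 35.7, 56.7, 85.4, 0.0, 98.0, 45.5, 63.0, 50.4, 64.4, 75.6.
Season total = 871.5 DD.
Complete generations = ⌊871.5 / 225⌋ = 3.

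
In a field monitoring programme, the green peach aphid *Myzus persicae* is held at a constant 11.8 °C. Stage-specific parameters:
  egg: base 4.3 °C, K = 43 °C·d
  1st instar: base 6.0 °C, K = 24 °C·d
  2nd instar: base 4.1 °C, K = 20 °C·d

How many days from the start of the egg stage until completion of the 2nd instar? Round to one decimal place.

12.5 days

egg: 43 / (11.8 − 4.3) = 43 / 7.5 = 5.733 d.
1st instar: 24 / (11.8 − 6.0) = 24 / 5.8 = 4.138 d.
2nd instar: 20 / (11.8 − 4.1) = 20 / 7.7 = 2.597 d.
Sum = 12.469 ≈ 12.5 days.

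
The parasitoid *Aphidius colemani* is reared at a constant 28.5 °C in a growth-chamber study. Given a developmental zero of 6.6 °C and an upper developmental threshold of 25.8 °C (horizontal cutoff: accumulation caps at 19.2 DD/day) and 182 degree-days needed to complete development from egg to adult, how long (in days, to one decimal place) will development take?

9.5 days

Temperature 28.5 °C exceeds the upper threshold, so daily accumulation caps at 25.8 − 6.6 = 19.2 DD/day.
Duration = 182 / 19.2 = 9.479 ≈ 9.5 days.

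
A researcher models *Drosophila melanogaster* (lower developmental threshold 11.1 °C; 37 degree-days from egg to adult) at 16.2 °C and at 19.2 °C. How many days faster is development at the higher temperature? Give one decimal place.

2.7 days

At 16.2 °C: 37 / (16.2 − 11.1) = 37 / 5.1 = 7.255 d.
At 19.2 °C: 37 / (19.2 − 11.1) = 37 / 8.1 = 4.568 d.
Difference = |7.255 − 4.568| = 2.687 ≈ 2.7 days.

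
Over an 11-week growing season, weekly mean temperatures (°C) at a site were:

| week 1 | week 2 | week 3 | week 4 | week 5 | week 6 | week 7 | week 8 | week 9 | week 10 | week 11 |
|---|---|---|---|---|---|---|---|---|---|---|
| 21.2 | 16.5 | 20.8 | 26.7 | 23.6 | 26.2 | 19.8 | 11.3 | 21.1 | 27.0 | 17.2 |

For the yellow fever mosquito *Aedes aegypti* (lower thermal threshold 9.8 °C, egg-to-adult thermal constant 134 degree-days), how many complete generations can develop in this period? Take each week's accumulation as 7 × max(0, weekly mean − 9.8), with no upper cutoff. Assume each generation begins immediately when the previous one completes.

6 generations

Weekly DD (7 × max(0, T̄ − 9.8)): 79.8, 46.9, 77.0, 118.3, 96.6, 114.8, 70.0, 10.5, 79.1, 120.4, 51.8.
Season total = 865.2 DD.
Complete generations = ⌊865.2 / 134⌋ = 6.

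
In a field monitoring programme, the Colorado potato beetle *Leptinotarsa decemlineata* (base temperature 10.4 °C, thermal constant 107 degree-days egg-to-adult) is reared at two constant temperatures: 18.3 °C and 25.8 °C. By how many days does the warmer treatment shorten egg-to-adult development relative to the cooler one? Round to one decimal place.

At 18.3 °C: 107 / (18.3 − 10.4) = 107 / 7.9 = 13.544 d.
At 25.8 °C: 107 / (25.8 − 10.4) = 107 / 15.4 = 6.948 d.
Difference = |13.544 − 6.948| = 6.596 ≈ 6.6 days.

6.6 days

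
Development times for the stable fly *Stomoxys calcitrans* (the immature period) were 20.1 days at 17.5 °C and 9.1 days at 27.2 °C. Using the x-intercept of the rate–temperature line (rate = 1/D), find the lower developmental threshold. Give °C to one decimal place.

Linear rate model ⇒ the product D·(T − T_b) is constant across temperatures.
20.1·(17.5 − T_b) = 9.1·(27.2 − T_b)
T_b = (20.1·17.5 − 9.1·27.2) / (20.1 − 9.1) = 104.23 / 11.0 = 9.475 °C ≈ 9.5 °C.

9.5 °C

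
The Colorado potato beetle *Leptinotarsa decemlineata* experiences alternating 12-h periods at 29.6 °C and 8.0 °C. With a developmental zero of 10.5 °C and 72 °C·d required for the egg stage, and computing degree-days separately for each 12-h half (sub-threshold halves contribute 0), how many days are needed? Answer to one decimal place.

Day half: max(0, 29.6 − 10.5) × 0.5 = 19.1 × 0.5 = 9.55 DD.
Night half: max(0, 8.0 − 10.5) × 0.5 = 0.0 × 0.5 = 0.00 DD.
Per 24 h: 9.55 DD/day.
Duration = 72 / 9.55 = 7.539 ≈ 7.5 days.

7.5 days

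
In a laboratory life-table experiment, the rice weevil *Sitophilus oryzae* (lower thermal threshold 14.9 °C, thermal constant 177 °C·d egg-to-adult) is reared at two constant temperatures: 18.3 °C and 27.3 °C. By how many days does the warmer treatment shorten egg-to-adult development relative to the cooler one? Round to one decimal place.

At 18.3 °C: 177 / (18.3 − 14.9) = 177 / 3.4 = 52.059 d.
At 27.3 °C: 177 / (27.3 − 14.9) = 177 / 12.4 = 14.274 d.
Difference = |52.059 − 14.274| = 37.785 ≈ 37.8 days.

37.8 days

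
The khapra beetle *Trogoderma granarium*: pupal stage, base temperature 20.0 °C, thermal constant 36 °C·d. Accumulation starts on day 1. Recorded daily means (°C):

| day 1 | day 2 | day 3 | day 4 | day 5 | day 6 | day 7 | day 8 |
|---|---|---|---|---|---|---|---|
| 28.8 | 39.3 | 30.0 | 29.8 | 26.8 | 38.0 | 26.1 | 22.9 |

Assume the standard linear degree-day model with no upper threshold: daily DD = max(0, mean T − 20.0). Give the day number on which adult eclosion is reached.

day 3

Daily DD above 20.0 °C: 8.8, 19.3, 10.0, 9.8, 6.8, 18.0, 6.1, 2.9.
Cumulative: 8.8, 28.1, 38.1, 47.9, 54.7, 72.7, 78.8, 81.7.
The total first reaches 36 DD on day 3.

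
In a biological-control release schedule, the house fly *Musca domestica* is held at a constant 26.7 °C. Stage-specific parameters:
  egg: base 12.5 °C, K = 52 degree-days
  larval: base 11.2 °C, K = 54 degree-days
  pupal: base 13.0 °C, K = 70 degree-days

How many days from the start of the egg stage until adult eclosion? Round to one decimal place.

12.3 days

egg: 52 / (26.7 − 12.5) = 52 / 14.2 = 3.662 d.
larval: 54 / (26.7 − 11.2) = 54 / 15.5 = 3.484 d.
pupal: 70 / (26.7 − 13.0) = 70 / 13.7 = 5.109 d.
Sum = 12.255 ≈ 12.3 days.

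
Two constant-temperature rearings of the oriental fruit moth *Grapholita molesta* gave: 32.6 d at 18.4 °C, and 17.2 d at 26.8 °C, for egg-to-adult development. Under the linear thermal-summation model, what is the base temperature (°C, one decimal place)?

Under the model K = D·(T − T_b), so D₁·(T₁ − T_b) = D₂·(T₂ − T_b).
32.6·(18.4 − T_b) = 17.2·(26.8 − T_b)
T_b = (32.6·18.4 − 17.2·26.8) / (32.6 − 17.2) = 138.88 / 15.4 = 9.018 °C ≈ 9.0 °C.

9.0 °C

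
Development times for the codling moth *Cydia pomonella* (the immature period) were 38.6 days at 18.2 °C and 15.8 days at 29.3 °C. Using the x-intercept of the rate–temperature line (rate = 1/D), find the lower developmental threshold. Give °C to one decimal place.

Equal thermal constants: D₁(T₁ − T_b) = D₂(T₂ − T_b).
38.6·(18.2 − T_b) = 15.8·(29.3 − T_b)
T_b = (38.6·18.2 − 15.8·29.3) / (38.6 − 15.8) = 239.58 / 22.8 = 10.508 °C ≈ 10.5 °C.

10.5 °C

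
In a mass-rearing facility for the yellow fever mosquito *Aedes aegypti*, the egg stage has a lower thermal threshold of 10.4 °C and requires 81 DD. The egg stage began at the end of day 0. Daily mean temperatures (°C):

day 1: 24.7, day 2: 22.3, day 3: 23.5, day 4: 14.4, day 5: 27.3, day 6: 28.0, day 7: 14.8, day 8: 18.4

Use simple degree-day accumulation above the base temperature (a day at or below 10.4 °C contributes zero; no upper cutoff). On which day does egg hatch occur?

Daily DD above 10.4 °C: 14.3, 11.9, 13.1, 4.0, 16.9, 17.6, 4.4, 8.0.
Cumulative: 14.3, 26.2, 39.3, 43.3, 60.2, 77.8, 82.2, 90.2.
The total first reaches 81 DD on day 7.

day 7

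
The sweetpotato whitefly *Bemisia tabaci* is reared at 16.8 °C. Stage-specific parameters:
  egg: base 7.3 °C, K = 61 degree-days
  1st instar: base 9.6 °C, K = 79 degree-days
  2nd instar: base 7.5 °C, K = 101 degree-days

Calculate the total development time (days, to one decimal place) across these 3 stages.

egg: 61 / (16.8 − 7.3) = 61 / 9.5 = 6.421 d.
1st instar: 79 / (16.8 − 9.6) = 79 / 7.2 = 10.972 d.
2nd instar: 101 / (16.8 − 7.5) = 101 / 9.3 = 10.860 d.
Sum = 28.253 ≈ 28.3 days.

28.3 days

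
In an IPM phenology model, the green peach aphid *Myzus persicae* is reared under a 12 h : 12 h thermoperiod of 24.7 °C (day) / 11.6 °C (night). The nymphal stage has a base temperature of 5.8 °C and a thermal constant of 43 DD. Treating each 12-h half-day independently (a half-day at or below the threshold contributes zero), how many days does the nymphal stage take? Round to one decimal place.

3.5 days

Day half: max(0, 24.7 − 5.8) × 0.5 = 18.9 × 0.5 = 9.45 DD.
Night half: max(0, 11.6 − 5.8) × 0.5 = 5.8 × 0.5 = 2.90 DD.
Per 24 h: 12.35 DD/day.
Duration = 43 / 12.35 = 3.482 ≈ 3.5 days.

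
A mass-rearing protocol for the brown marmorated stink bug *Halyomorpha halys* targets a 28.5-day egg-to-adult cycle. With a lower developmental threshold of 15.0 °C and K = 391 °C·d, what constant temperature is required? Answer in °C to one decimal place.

Required daily accumulation = 391 / 28.5 = 13.719 DD/day.
T = T_base + 13.719 = 15.0 + 13.719 = 28.719 ≈ 28.7 °C.

28.7 °C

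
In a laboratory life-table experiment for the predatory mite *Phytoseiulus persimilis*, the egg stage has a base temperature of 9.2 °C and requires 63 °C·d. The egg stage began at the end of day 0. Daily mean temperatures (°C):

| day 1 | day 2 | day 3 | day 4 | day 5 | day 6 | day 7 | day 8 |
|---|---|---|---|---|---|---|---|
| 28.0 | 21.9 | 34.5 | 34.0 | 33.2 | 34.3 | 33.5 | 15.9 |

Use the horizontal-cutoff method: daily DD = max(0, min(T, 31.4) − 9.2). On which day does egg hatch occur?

Daily DD above 9.2 °C (capped at 22.2): 18.8, 12.7, 22.2, 22.2, 22.2, 22.2, 22.2, 6.7.
Cumulative: 18.8, 31.5, 53.7, 75.9, 98.1, 120.3, 142.5, 149.2.
The total first reaches 63 DD on day 4.

day 4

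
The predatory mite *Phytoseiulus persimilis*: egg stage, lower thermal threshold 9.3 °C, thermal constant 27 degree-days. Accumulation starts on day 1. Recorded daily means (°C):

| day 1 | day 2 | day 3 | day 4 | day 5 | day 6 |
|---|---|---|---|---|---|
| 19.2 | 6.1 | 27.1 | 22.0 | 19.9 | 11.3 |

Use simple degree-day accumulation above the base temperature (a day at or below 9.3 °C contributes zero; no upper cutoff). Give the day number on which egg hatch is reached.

Daily DD above 9.3 °C: 9.9, 0.0, 17.8, 12.7, 10.6, 2.0.
Cumulative: 9.9, 9.9, 27.7, 40.4, 51.0, 53.0.
The total first reaches 27 DD on day 3.

day 3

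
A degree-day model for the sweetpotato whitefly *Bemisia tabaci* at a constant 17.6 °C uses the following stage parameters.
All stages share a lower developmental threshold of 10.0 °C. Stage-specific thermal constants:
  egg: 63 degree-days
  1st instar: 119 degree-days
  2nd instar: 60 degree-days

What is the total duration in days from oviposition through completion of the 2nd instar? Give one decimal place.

31.8 days

Daily accumulation at 17.6 °C = 17.6 − 10.0 = 7.6 DD/day.
Total K = 63 + 119 + 60 = 242 DD.
Total duration = 242 / 7.6 = 31.842 ≈ 31.8 days.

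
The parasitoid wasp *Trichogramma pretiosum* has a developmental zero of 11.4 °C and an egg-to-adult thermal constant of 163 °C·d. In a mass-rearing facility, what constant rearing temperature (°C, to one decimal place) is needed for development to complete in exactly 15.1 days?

22.2 °C

Required daily accumulation = 163 / 15.1 = 10.795 DD/day.
T = T_base + 10.795 = 11.4 + 10.795 = 22.195 ≈ 22.2 °C.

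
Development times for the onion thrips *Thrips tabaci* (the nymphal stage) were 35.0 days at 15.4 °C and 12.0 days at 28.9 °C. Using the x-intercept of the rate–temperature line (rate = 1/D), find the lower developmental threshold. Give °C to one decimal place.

8.4 °C

Linear rate model ⇒ the product D·(T − T_b) is constant across temperatures.
35.0·(15.4 − T_b) = 12.0·(28.9 − T_b)
T_b = (35.0·15.4 − 12.0·28.9) / (35.0 − 12.0) = 192.20 / 23.0 = 8.357 °C ≈ 8.4 °C.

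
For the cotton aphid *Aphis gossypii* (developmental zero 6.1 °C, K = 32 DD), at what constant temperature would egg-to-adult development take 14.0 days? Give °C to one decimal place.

8.4 °C

Required daily accumulation = 32 / 14.0 = 2.286 DD/day.
T = T_base + 2.286 = 6.1 + 2.286 = 8.386 ≈ 8.4 °C.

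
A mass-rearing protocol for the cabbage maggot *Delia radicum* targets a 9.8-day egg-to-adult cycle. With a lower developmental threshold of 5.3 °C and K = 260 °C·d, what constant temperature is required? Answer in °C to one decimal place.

Required daily accumulation = 260 / 9.8 = 26.531 DD/day.
T = T_base + 26.531 = 5.3 + 26.531 = 31.831 ≈ 31.8 °C.

31.8 °C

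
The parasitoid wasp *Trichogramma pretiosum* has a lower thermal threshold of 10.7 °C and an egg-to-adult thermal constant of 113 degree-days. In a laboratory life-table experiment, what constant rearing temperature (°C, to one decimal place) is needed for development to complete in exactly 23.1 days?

Required daily accumulation = 113 / 23.1 = 4.892 DD/day.
T = T_base + 4.892 = 10.7 + 4.892 = 15.592 ≈ 15.6 °C.

15.6 °C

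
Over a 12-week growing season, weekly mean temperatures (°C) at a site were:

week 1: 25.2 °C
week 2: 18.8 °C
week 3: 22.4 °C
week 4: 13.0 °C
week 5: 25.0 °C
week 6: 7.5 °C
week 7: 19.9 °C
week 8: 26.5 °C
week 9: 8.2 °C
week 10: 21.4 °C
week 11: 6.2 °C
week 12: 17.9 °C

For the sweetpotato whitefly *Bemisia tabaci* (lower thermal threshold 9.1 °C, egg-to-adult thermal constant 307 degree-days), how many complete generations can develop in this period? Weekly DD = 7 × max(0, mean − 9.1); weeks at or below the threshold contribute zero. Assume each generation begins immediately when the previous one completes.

2 generations

Weekly DD (7 × max(0, T̄ − 9.1)): 112.7, 67.9, 93.1, 27.3, 111.3, 0.0, 75.6, 121.8, 0.0, 86.1, 0.0, 61.6.
Season total = 757.4 DD.
Complete generations = ⌊757.4 / 307⌋ = 2.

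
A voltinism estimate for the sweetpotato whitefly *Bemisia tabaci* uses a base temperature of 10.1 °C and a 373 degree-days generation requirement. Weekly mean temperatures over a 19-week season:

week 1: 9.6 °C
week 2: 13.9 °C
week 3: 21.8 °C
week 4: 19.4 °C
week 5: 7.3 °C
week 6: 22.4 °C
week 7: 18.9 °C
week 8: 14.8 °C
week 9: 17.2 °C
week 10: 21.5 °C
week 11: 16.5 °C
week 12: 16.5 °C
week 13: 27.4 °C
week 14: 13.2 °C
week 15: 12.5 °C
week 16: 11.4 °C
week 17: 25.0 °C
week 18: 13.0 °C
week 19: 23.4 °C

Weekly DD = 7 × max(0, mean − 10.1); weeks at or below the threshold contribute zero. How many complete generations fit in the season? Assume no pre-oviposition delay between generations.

Weekly DD (7 × max(0, T̄ − 10.1)): 0.0, 26.6, 81.9, 65.1, 0.0, 86.1, 61.6, 32.9, 49.7, 79.8, 44.8, 44.8, 121.1, 21.7, 16.8, 9.1, 104.3, 20.3, 93.1.
Season total = 959.7 DD.
Complete generations = ⌊959.7 / 373⌋ = 2.

2 generations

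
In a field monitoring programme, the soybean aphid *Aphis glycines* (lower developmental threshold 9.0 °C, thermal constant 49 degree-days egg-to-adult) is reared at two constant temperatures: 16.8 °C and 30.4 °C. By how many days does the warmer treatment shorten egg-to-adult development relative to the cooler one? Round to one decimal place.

4.0 days

At 16.8 °C: 49 / (16.8 − 9.0) = 49 / 7.8 = 6.282 d.
At 30.4 °C: 49 / (30.4 − 9.0) = 49 / 21.4 = 2.290 d.
Difference = |6.282 − 2.290| = 3.992 ≈ 4.0 days.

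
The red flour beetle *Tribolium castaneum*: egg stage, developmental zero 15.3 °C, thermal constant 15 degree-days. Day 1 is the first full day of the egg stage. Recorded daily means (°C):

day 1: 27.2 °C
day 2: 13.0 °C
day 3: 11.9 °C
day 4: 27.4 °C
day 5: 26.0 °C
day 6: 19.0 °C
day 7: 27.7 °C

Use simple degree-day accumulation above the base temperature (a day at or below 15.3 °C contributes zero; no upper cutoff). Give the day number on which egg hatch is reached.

Daily DD above 15.3 °C: 11.9, 0.0, 0.0, 12.1, 10.7, 3.7, 12.4.
Cumulative: 11.9, 11.9, 11.9, 24.0, 34.7, 38.4, 50.8.
The total first reaches 15 DD on day 4.

day 4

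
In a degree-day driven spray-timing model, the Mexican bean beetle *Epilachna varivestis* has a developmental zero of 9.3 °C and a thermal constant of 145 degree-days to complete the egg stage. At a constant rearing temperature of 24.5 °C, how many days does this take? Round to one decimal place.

Daily accumulation = 24.5 − 9.3 = 15.2 DD/day.
Duration = 145 / 15.2 = 9.539 ≈ 9.5 days.

9.5 days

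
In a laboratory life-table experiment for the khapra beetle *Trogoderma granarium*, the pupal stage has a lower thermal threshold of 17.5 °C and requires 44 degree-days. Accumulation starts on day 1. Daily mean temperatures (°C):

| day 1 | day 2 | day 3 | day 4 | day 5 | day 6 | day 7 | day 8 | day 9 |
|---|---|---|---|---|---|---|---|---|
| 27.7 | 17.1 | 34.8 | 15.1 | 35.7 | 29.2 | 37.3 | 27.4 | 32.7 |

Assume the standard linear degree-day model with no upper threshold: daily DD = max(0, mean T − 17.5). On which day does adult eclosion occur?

day 5

Daily DD above 17.5 °C: 10.2, 0.0, 17.3, 0.0, 18.2, 11.7, 19.8, 9.9, 15.2.
Cumulative: 10.2, 10.2, 27.5, 27.5, 45.7, 57.4, 77.2, 87.1, 102.3.
The total first reaches 44 DD on day 5.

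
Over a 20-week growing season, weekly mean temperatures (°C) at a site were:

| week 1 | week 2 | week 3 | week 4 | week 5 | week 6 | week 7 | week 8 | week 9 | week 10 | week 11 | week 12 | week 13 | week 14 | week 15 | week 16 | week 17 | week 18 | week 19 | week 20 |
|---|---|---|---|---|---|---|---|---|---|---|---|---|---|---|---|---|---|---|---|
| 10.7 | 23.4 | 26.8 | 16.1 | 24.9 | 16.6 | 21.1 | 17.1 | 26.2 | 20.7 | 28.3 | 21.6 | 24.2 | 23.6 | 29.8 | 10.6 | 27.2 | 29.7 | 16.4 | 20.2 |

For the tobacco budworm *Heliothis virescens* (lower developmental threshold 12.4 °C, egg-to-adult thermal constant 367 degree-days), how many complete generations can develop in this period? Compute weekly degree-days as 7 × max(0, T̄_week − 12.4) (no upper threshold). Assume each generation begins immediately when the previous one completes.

Weekly DD (7 × max(0, T̄ − 12.4)): 0.0, 77.0, 100.8, 25.9, 87.5, 29.4, 60.9, 32.9, 96.6, 58.1, 111.3, 64.4, 82.6, 78.4, 121.8, 0.0, 103.6, 121.1, 28.0, 54.6.
Season total = 1334.9 DD.
Complete generations = ⌊1334.9 / 367⌋ = 3.

3 generations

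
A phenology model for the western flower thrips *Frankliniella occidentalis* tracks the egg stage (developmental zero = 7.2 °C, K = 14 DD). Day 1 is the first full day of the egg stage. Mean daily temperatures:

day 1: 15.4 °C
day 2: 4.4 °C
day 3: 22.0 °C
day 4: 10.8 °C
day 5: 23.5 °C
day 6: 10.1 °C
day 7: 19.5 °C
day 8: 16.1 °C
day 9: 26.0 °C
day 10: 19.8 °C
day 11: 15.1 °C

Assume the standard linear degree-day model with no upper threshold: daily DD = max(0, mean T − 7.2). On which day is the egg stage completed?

Daily DD above 7.2 °C: 8.2, 0.0, 14.8, 3.6, 16.3, 2.9, 12.3, 8.9, 18.8, 12.6, 7.9.
Cumulative: 8.2, 8.2, 23.0, 26.6, 42.9, 45.8, 58.1, 67.0, 85.8, 98.4, 106.3.
The total first reaches 14 DD on day 3.

day 3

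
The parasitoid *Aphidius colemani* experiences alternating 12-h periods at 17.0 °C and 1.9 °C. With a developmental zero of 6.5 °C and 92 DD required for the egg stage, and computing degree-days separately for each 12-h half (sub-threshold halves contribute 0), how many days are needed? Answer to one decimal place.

17.5 days

Day half: max(0, 17.0 − 6.5) × 0.5 = 10.5 × 0.5 = 5.25 DD.
Night half: max(0, 1.9 − 6.5) × 0.5 = 0.0 × 0.5 = 0.00 DD.
Per 24 h: 5.25 DD/day.
Duration = 92 / 5.25 = 17.524 ≈ 17.5 days.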